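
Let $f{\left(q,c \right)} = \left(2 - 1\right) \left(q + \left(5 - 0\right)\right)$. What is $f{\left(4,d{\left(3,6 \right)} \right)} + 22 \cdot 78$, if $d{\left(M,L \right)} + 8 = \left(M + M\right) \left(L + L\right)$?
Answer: $1725$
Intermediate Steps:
$d{\left(M,L \right)} = -8 + 4 L M$ ($d{\left(M,L \right)} = -8 + \left(M + M\right) \left(L + L\right) = -8 + 2 M 2 L = -8 + 4 L M$)
$f{\left(q,c \right)} = 5 + q$ ($f{\left(q,c \right)} = 1 \left(q + \left(5 + 0\right)\right) = 1 \left(q + 5\right) = 1 \left(5 + q\right) = 5 + q$)
$f{\left(4,d{\left(3,6 \right)} \right)} + 22 \cdot 78 = \left(5 + 4\right) + 22 \cdot 78 = 9 + 1716 = 1725$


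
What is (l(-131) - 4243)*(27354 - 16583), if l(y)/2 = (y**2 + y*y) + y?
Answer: 690841169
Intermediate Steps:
l(y) = 2*y + 4*y**2 (l(y) = 2*((y**2 + y*y) + y) = 2*((y**2 + y**2) + y) = 2*(2*y**2 + y) = 2*(y + 2*y**2) = 2*y + 4*y**2)
(l(-131) - 4243)*(27354 - 16583) = (2*(-131)*(1 + 2*(-131)) - 4243)*(27354 - 16583) = (2*(-131)*(1 - 262) - 4243)*10771 = (2*(-131)*(-261) - 4243)*10771 = (68382 - 4243)*10771 = 64139*10771 = 690841169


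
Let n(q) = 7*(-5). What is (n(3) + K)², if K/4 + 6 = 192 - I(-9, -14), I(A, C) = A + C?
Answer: 641601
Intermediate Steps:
K = 836 (K = -24 + 4*(192 - (-9 - 14)) = -24 + 4*(192 - 1*(-23)) = -24 + 4*(192 + 23) = -24 + 4*215 = -24 + 860 = 836)
n(q) = -35
(n(3) + K)² = (-35 + 836)² = 801² = 641601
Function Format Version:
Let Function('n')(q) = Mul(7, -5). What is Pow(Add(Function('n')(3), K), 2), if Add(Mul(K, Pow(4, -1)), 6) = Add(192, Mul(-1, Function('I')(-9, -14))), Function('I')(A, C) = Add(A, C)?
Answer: 641601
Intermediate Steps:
K = 836 (K = Add(-24, Mul(4, Add(192, Mul(-1, Add(-9, -14))))) = Add(-24, Mul(4, Add(192, Mul(-1, -23)))) = Add(-24, Mul(4, Add(192, 23))) = Add(-24, Mul(4, 215)) = Add(-24, 860) = 836)
Function('n')(q) = -35
Pow(Add(Function('n')(3), K), 2) = Pow(Add(-35, 836), 2) = Pow(801, 2) = 641601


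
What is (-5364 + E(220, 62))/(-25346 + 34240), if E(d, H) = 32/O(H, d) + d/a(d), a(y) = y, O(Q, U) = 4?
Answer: -5355/8894 ≈ -0.60209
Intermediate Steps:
E(d, H) = 9 (E(d, H) = 32/4 + d/d = 32*(¼) + 1 = 8 + 1 = 9)
(-5364 + E(220, 62))/(-25346 + 34240) = (-5364 + 9)/(-25346 + 34240) = -5355/8894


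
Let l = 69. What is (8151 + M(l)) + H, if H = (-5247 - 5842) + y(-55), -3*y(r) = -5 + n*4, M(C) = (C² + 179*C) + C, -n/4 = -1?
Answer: 42718/3 ≈ 14239.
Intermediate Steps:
n = 4 (n = -4*(-1) = 4)
M(C) = C² + 180*C
y(r) = -11/3 (y(r) = -(-5 + 4*4)/3 = -(-5 + 16)/3 = -⅓*11 = -11/3)
H = -33278/3 (H = (-5247 - 5842) - 11/3 = -11089 - 11/3 = -33278/3 ≈ -11093.)
(8151 + M(l)) + H = (8151 + 69*(180 + 69)) - 33278/3 = (8151 + 69*249) - 33278/3 = (8151 + 17181) - 33278/3 = 25332 - 33278/3 = 42718/3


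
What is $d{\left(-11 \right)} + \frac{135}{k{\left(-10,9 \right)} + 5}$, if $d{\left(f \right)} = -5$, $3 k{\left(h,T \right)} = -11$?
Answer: $\frac{385}{4} \approx 96.25$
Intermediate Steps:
$k{\left(h,T \right)} = - \frac{11}{3}$ ($k{\left(h,T \right)} = \frac{1}{3} \left(-11\right) = - \frac{11}{3}$)
$d{\left(-11 \right)} + \frac{135}{k{\left(-10,9 \right)} + 5} = -5 + \frac{135}{- \frac{11}{3} + 5} = -5 + \frac{135}{\frac{4}{3}} = -5 + 135 \cdot \frac{3}{4} = -5 + \frac{405}{4} = \frac{385}{4}$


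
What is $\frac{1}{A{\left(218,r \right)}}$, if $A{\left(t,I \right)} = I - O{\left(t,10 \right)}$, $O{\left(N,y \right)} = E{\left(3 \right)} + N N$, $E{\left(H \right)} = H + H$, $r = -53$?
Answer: $- \frac{1}{47583} \approx -2.1016 \cdot 10^{-5}$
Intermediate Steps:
$E{\left(H \right)} = 2 H$
$O{\left(N,y \right)} = 6 + N^{2}$ ($O{\left(N,y \right)} = 2 \cdot 3 + N N = 6 + N^{2}$)
$A{\left(t,I \right)} = -6 + I - t^{2}$ ($A{\left(t,I \right)} = I - \left(6 + t^{2}\right) = -6 + I - t^{2}$)
$\frac{1}{A{\left(218,r \right)}} = \frac{1}{-6 - 53 - 218^{2}} = \frac{1}{-6 - 53 - 47524} = \frac{1}{-47583} = - \frac{1}{47583}$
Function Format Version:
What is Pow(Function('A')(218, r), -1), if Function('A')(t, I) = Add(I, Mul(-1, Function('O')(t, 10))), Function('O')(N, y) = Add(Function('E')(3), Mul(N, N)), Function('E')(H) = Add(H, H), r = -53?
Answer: Rational(-1, 47583) ≈ -2.1016e-5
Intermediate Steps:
Function('E')(H) = Mul(2, H)
Function('O')(N, y) = Add(6, Pow(N, 2)) (Function('O')(N, y) = Add(Mul(2, 3), Mul(N, N)) = Add(6, Pow(N, 2)))
Function('A')(t, I) = Add(-6, I, Mul(-1, Pow(t, 2))) (Function('A')(t, I) = Add(I, Mul(-1, Add(6, Pow(t, 2)))) = Add(I, Add(-6, Mul(-1, Pow(t, 2)))) = Add(-6, I, Mul(-1, Pow(t, 2))))
Pow(Function('A')(218, r), -1) = Pow(Add(-6, -53, Mul(-1, Pow(218, 2))), -1) = Pow(Add(-6, -53, Mul(-1, 47524)), -1) = Pow(Add(-6, -53, -47524), -1) = Pow(-47583, -1) = Rational(-1, 47583)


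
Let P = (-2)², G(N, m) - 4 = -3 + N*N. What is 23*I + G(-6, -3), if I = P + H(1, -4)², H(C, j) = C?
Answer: 152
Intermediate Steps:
G(N, m) = 1 + N² (G(N, m) = 4 + (-3 + N*N) = 4 + (-3 + N²) = 1 + N²)
P = 4
I = 5 (I = 4 + 1² = 4 + 1 = 5)
23*I + G(-6, -3) = 23*5 + (1 + (-6)²) = 115 + (1 + 36) = 115 + 37 = 152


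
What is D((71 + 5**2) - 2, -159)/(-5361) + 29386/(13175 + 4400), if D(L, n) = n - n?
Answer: 29386/17575 ≈ 1.6720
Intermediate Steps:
D(L, n) = 0
D((71 + 5**2) - 2, -159)/(-5361) + 29386/(13175 + 4400) = 0/(-5361) + 29386/(13175 + 4400) = 0*(-1/5361) + 29386/17575 = 0 + 29386*(1/17575) = 0 + 29386/17575 = 29386/17575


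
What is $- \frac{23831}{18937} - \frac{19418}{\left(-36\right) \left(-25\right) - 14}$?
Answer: $- \frac{194416466}{8389091} \approx -23.175$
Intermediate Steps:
$- \frac{23831}{18937} - \frac{19418}{\left(-36\right) \left(-25\right) - 14} = \left(-23831\right) \frac{1}{18937} - \frac{19418}{900 + \left(-21 + 7\right)} = - \frac{23831}{18937} - \frac{19418}{900 - 14} = - \frac{23831}{18937} - \frac{19418}{886} = - \frac{23831}{18937} - \frac{9709}{443} = - \frac{194416466}{8389091}$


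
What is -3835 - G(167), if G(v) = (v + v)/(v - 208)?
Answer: -156901/41 ≈ -3826.9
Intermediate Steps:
G(v) = 2*v/(-208 + v) (G(v) = (2*v)/(-208 + v) = 2*v/(-208 + v))
-3835 - G(167) = -3835 - 2*167/(-208 + 167) = -3835 - 2*167/(-41) = -3835 - 2*167*(-1)/41 = -3835 - 1*(-334/41) = -3835 + 334/41 = -156901/41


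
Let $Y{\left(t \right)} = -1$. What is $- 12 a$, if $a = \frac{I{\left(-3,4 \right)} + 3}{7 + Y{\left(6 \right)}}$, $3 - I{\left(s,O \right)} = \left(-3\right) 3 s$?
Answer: $42$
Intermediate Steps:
$I{\left(s,O \right)} = 3 + 9 s$ ($I{\left(s,O \right)} = 3 - \left(-3\right) 3 s = 3 - - 9 s = 3 + 9 s$)
$a = - \frac{7}{2}$ ($a = \frac{\left(3 + 9 \left(-3\right)\right) + 3}{7 - 1} = \frac{\left(3 - 27\right) + 3}{6} = \left(-24 + 3\right) \frac{1}{6} = \left(-21\right) \frac{1}{6} = - \frac{7}{2} \approx -3.5$)
$- 12 a = \left(-12\right) \left(- \frac{7}{2}\right) = 42$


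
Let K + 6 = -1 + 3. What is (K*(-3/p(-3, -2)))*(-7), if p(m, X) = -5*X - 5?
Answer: -84/5 ≈ -16.800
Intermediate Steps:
p(m, X) = -5 - 5*X
K = -4 (K = -6 + (-1 + 3) = -6 + 2 = -4)
(K*(-3/p(-3, -2)))*(-7) = -(-12)/(-5 - 5*(-2))*(-7) = -(-12)/(-5 + 10)*(-7) = -(-12)/5*(-7) = -4*(-⅗)*(-7) = (12/5)*(-7) = -84/5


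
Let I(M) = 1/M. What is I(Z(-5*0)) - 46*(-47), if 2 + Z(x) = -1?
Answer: 6485/3 ≈ 2161.7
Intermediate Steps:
Z(x) = -3 (Z(x) = -2 - 1 = -3)
I(Z(-5*0)) - 46*(-47) = 1/(-3) - 46*(-47) = -⅓ + 2162 = 6485/3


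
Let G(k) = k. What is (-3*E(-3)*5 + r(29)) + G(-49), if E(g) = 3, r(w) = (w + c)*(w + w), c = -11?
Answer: 950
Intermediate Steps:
r(w) = 2*w*(-11 + w) (r(w) = (w - 11)*(w + w) = (-11 + w)*(2*w) = 2*w*(-11 + w))
(-3*E(-3)*5 + r(29)) + G(-49) = (-3*3*5 + 2*29*(-11 + 29)) - 49 = (-9*5 + 2*29*18) - 49 = (-45 + 1044) - 49 = 999 - 49 = 950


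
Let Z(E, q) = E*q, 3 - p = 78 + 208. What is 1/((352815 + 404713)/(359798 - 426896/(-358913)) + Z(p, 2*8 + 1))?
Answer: -64568303235/310502163540053 ≈ -0.00020795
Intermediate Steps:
p = -283 (p = 3 - (78 + 208) = 3 - 1*286 = 3 - 286 = -283)
1/((352815 + 404713)/(359798 - 426896/(-358913)) + Z(p, 2*8 + 1)) = 1/((352815 + 404713)/(359798 - 426896/(-358913)) - 283*(2*8 + 1)) = 1/(757528/(359798 - 426896*(-1/358913)) - 283*(16 + 1)) = 1/(757528/(359798 + 426896/358913) - 283*17) = 1/(757528/(129136606470/358913) - 4811) = 1/(757528*(358913/129136606470) - 4811) = 1/(135943323532/64568303235 - 4811) = 1/(-310502163540053/64568303235) = -64568303235/310502163540053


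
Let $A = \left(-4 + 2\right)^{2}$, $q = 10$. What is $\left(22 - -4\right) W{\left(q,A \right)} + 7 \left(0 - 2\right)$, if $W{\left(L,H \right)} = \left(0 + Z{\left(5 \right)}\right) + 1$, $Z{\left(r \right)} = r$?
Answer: $142$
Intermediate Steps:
$A = 4$ ($A = \left(-2\right)^{2} = 4$)
$W{\left(L,H \right)} = 6$ ($W{\left(L,H \right)} = \left(0 + 5\right) + 1 = 5 + 1 = 6$)
$\left(22 - -4\right) W{\left(q,A \right)} + 7 \left(0 - 2\right) = \left(22 - -4\right) 6 + 7 \left(0 - 2\right) = \left(22 + 4\right) 6 + 7 \left(-2\right) = 26 \cdot 6 - 14 = 156 - 14 = 142$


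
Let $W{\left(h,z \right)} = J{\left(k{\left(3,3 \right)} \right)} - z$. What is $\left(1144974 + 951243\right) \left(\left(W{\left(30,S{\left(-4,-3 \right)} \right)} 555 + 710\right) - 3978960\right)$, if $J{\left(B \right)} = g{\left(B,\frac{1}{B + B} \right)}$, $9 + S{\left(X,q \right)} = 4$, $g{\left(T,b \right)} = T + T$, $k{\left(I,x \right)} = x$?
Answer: $-8326477875465$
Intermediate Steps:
$g{\left(T,b \right)} = 2 T$
$S{\left(X,q \right)} = -5$ ($S{\left(X,q \right)} = -9 + 4 = -5$)
$J{\left(B \right)} = 2 B$
$W{\left(h,z \right)} = 6 - z$ ($W{\left(h,z \right)} = 2 \cdot 3 - z = 6 - z$)
$\left(1144974 + 951243\right) \left(\left(W{\left(30,S{\left(-4,-3 \right)} \right)} 555 + 710\right) - 3978960\right) = \left(1144974 + 951243\right) \left(\left(\left(6 - -5\right) 555 + 710\right) - 3978960\right) = 2096217 \left(\left(\left(6 + 5\right) 555 + 710\right) - 3978960\right) = 2096217 \left(\left(11 \cdot 555 + 710\right) - 3978960\right) = 2096217 \left(\left(6105 + 710\right) - 3978960\right) = 2096217 \left(6815 - 3978960\right) = 2096217 \left(-3972145\right) = -8326477875465$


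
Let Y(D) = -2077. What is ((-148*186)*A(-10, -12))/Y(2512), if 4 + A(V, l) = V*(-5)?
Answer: 40848/67 ≈ 609.67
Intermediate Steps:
A(V, l) = -4 - 5*V (A(V, l) = -4 + V*(-5) = -4 - 5*V)
((-148*186)*A(-10, -12))/Y(2512) = ((-148*186)*(-4 - 5*(-10)))/(-2077) = -27528*(-4 + 50)*(-1/2077) = -27528*46*(-1/2077) = -1266288*(-1/2077) = 40848/67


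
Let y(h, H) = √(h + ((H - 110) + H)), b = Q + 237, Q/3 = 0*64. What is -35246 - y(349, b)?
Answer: -35246 - √713 ≈ -35273.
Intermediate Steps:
Q = 0 (Q = 3*(0*64) = 3*0 = 0)
b = 237 (b = 0 + 237 = 237)
y(h, H) = √(-110 + h + 2*H) (y(h, H) = √(h + ((-110 + H) + H)) = √(h + (-110 + 2*H)) = √(-110 + h + 2*H))
-35246 - y(349, b) = -35246 - √(-110 + 349 + 2*237) = -35246 - √(-110 + 349 + 474) = -35246 - √713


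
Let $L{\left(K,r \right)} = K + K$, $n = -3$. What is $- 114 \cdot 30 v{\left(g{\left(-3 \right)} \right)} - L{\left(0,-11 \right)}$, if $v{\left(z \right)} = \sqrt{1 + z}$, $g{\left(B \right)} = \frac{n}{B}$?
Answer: $- 3420 \sqrt{2} \approx -4836.6$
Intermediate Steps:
$g{\left(B \right)} = - \frac{3}{B}$
$L{\left(K,r \right)} = 2 K$
$- 114 \cdot 30 v{\left(g{\left(-3 \right)} \right)} - L{\left(0,-11 \right)} = - 114 \cdot 30 \sqrt{1 - \frac{3}{-3}} - 2 \cdot 0 = - 114 \cdot 30 \sqrt{1 - -1} - 0 = - 114 \cdot 30 \sqrt{1 + 1} + 0 = - 114 \cdot 30 \sqrt{2} + 0 = - 3420 \sqrt{2} + 0 = - 3420 \sqrt{2}$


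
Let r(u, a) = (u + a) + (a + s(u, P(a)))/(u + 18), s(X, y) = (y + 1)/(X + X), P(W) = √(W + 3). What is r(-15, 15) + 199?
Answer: 18359/90 - √2/30 ≈ 203.94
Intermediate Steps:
P(W) = √(3 + W)
s(X, y) = (1 + y)/(2*X) (s(X, y) = (1 + y)/((2*X)) = (1 + y)*(1/(2*X)) = (1 + y)/(2*X))
r(u, a) = a + u + (a + (1 + √(3 + a))/(2*u))/(18 + u) (r(u, a) = (u + a) + (a + (1 + √(3 + a))/(2*u))/(u + 18) = (a + u) + (a + (1 + √(3 + a))/(2*u))/(18 + u) = a + u + (a + (1 + √(3 + a))/(2*u))/(18 + u))
r(-15, 15) + 199 = (½)*(1 + √(3 + 15) + 2*(-15)*((-15)² + 18*(-15) + 19*15 + 15*(-15)))/(-15*(18 - 15)) + 199 = (½)*(-1/15)*(1 + √18 + 2*(-15)*(225 - 270 + 285 - 225))/3 + 199 = (½)*(-1/15)*(⅓)*(1 + 3*√2 + 2*(-15)*15) + 199 = (½)*(-1/15)*(⅓)*(1 + 3*√2 - 450) + 199 = (½)*(-1/15)*(⅓)*(-449 + 3*√2) + 199 = (449/90 - √2/30) + 199 = 18359/90 - √2/30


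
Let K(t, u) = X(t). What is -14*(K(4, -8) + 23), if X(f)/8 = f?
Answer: -770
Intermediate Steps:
X(f) = 8*f
K(t, u) = 8*t
-14*(K(4, -8) + 23) = -14*(8*4 + 23) = -14*(32 + 23) = -14*55 = -770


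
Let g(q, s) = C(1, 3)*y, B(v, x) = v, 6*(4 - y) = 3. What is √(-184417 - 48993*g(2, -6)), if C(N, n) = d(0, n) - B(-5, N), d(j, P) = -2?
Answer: I*√2795374/2 ≈ 835.97*I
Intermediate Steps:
y = 7/2 (y = 4 - ⅙*3 = 4 - ½ = 7/2 ≈ 3.5000)
C(N, n) = 3 (C(N, n) = -2 - 1*(-5) = -2 + 5 = 3)
g(q, s) = 21/2 (g(q, s) = 3*(7/2) = 21/2)
√(-184417 - 48993*g(2, -6)) = √(-184417 - 48993*21/2) = √(-184417 - 1028853/2) = √(-1397687/2) = I*√2795374/2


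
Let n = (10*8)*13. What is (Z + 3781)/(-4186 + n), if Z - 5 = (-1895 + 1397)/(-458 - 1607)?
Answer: -3909294/3248245 ≈ -1.2035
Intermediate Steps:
Z = 10823/2065 (Z = 5 + (-1895 + 1397)/(-458 - 1607) = 5 - 498/(-2065) = 5 - 498*(-1/2065) = 5 + 498/2065 = 10823/2065 ≈ 5.2412)
n = 1040 (n = 80*13 = 1040)
(Z + 3781)/(-4186 + n) = (10823/2065 + 3781)/(-4186 + 1040) = (7818588/2065)/(-3146) = (7818588/2065)*(-1/3146) = -3909294/3248245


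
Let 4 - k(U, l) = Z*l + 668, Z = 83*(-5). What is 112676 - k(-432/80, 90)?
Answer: 75990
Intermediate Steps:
Z = -415
k(U, l) = -664 + 415*l (k(U, l) = 4 - (-415*l + 668) = 4 - (668 - 415*l) = 4 + (-668 + 415*l) = -664 + 415*l)
112676 - k(-432/80, 90) = 112676 - (-664 + 415*90) = 112676 - (-664 + 37350) = 112676 - 1*36686 = 112676 - 36686 = 75990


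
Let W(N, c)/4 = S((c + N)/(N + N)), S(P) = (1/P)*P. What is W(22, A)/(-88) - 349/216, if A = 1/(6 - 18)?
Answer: -3947/2376 ≈ -1.6612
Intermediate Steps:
A = -1/12 (A = 1/(-12) = -1/12 ≈ -0.083333)
S(P) = 1 (S(P) = P/P = 1)
W(N, c) = 4 (W(N, c) = 4*1 = 4)
W(22, A)/(-88) - 349/216 = 4/(-88) - 349/216 = 4*(-1/88) - 349*1/216 = -1/22 - 349/216 = -3947/2376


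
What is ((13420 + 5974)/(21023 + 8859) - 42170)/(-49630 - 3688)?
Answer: 630052273/796624238 ≈ 0.79090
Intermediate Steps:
((13420 + 5974)/(21023 + 8859) - 42170)/(-49630 - 3688) = (19394/29882 - 42170)/(-53318) = (19394*(1/29882) - 42170)*(-1/53318) = (9697/14941 - 42170)*(-1/53318) = -630052273/14941*(-1/53318) = 630052273/796624238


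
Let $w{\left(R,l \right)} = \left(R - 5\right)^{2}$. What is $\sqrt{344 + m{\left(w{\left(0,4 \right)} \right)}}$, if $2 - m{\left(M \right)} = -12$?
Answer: $\sqrt{358} \approx 18.921$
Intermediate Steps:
$w{\left(R,l \right)} = \left(-5 + R\right)^{2}$
$m{\left(M \right)} = 14$ ($m{\left(M \right)} = 2 - -12 = 2 + 12 = 14$)
$\sqrt{344 + m{\left(w{\left(0,4 \right)} \right)}} = \sqrt{344 + 14} = \sqrt{358}$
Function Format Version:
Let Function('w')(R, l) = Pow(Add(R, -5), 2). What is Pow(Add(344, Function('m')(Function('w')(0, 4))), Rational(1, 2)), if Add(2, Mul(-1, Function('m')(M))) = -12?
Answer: Pow(358, Rational(1, 2)) ≈ 18.921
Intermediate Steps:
Function('w')(R, l) = Pow(Add(-5, R), 2)
Function('m')(M) = 14 (Function('m')(M) = Add(2, Mul(-1, -12)) = Add(2, 12) = 14)
Pow(Add(344, Function('m')(Function('w')(0, 4))), Rational(1, 2)) = Pow(Add(344, 14), Rational(1, 2)) = Pow(358, Rational(1, 2))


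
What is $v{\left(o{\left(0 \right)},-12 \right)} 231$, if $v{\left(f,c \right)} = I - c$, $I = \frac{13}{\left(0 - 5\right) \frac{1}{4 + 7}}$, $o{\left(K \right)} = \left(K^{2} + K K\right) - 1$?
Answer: $- \frac{19173}{5} \approx -3834.6$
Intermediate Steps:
$o{\left(K \right)} = -1 + 2 K^{2}$ ($o{\left(K \right)} = \left(K^{2} + K^{2}\right) - 1 = 2 K^{2} - 1 = -1 + 2 K^{2}$)
$I = - \frac{143}{5}$ ($I = \frac{13}{\left(-5\right) \frac{1}{11}} = \frac{13}{- \frac{5}{11}} = 13 \left(- \frac{11}{5}\right) = - \frac{143}{5} \approx -28.6$)
$v{\left(f,c \right)} = - \frac{143}{5} - c$
$v{\left(o{\left(0 \right)},-12 \right)} 231 = \left(- \frac{143}{5} - -12\right) 231 = \left(- \frac{143}{5} + 12\right) 231 = \left(- \frac{83}{5}\right) 231 = - \frac{19173}{5}$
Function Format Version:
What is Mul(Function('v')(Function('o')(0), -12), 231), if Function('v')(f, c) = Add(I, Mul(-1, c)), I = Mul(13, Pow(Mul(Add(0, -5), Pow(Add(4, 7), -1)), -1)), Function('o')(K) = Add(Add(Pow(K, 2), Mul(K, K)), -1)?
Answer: Rational(-19173, 5) ≈ -3834.6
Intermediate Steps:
Function('o')(K) = Add(-1, Mul(2, Pow(K, 2))) (Function('o')(K) = Add(Add(Pow(K, 2), Pow(K, 2)), -1) = Add(Mul(2, Pow(K, 2)), -1) = Add(-1, Mul(2, Pow(K, 2))))
I = Rational(-143, 5) (I = Mul(13, Pow(Mul(-5, Pow(11, -1)), -1)) = Mul(13, Pow(Mul(-5, Rational(1, 11)), -1)) = Mul(13, Pow(Rational(-5, 11), -1)) = Mul(13, Rational(-11, 5)) = Rational(-143, 5) ≈ -28.600)
Function('v')(f, c) = Add(Rational(-143, 5), Mul(-1, c))
Mul(Function('v')(Function('o')(0), -12), 231) = Mul(Add(Rational(-143, 5), Mul(-1, -12)), 231) = Mul(Add(Rational(-143, 5), 12), 231) = Mul(Rational(-83, 5), 231) = Rational(-19173, 5)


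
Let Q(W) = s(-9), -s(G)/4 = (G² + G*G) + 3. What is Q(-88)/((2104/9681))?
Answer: -1597365/526 ≈ -3036.8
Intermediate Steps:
s(G) = -12 - 8*G² (s(G) = -4*((G² + G*G) + 3) = -4*((G² + G²) + 3) = -4*(2*G² + 3) = -4*(3 + 2*G²) = -12 - 8*G²)
Q(W) = -660 (Q(W) = -12 - 8*(-9)² = -12 - 8*81 = -12 - 648 = -660)
Q(-88)/((2104/9681)) = -660/(2104/9681) = -660/(2104*(1/9681)) = -660/2104/9681 = -660*9681/2104 = -1597365/526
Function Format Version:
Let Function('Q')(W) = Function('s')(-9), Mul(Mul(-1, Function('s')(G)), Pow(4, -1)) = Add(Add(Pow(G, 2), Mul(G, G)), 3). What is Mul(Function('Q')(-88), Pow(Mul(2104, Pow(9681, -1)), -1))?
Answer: Rational(-1597365, 526) ≈ -3036.8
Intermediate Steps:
Function('s')(G) = Add(-12, Mul(-8, Pow(G, 2))) (Function('s')(G) = Mul(-4, Add(Add(Pow(G, 2), Mul(G, G)), 3)) = Mul(-4, Add(Add(Pow(G, 2), Pow(G, 2)), 3)) = Mul(-4, Add(Mul(2, Pow(G, 2)), 3)) = Mul(-4, Add(3, Mul(2, Pow(G, 2)))) = Add(-12, Mul(-8, Pow(G, 2))))
Function('Q')(W) = -660 (Function('Q')(W) = Add(-12, Mul(-8, Pow(-9, 2))) = Add(-12, Mul(-8, 81)) = Add(-12, -648) = -660)
Mul(Function('Q')(-88), Pow(Mul(2104, Pow(9681, -1)), -1)) = Mul(-660, Pow(Mul(2104, Pow(9681, -1)), -1)) = Mul(-660, Pow(Mul(2104, Rational(1, 9681)), -1)) = Mul(-660, Pow(Rational(2104, 9681), -1)) = Mul(-660, Rational(9681, 2104)) = Rational(-1597365, 526)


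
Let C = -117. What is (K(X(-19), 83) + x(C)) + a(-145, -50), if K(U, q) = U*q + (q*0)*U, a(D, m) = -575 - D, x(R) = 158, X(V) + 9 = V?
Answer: -2596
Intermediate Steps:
X(V) = -9 + V
K(U, q) = U*q (K(U, q) = U*q + 0*U = U*q + 0 = U*q)
(K(X(-19), 83) + x(C)) + a(-145, -50) = ((-9 - 19)*83 + 158) + (-575 - 1*(-145)) = (-28*83 + 158) + (-575 + 145) = (-2324 + 158) - 430 = -2166 - 430 = -2596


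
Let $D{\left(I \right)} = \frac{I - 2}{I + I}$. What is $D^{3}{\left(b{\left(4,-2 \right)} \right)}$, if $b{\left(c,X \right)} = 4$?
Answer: $\frac{1}{64} \approx 0.015625$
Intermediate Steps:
$D{\left(I \right)} = \frac{-2 + I}{2 I}$
$D^{3}{\left(b{\left(4,-2 \right)} \right)} = \left(\frac{-2 + 4}{2 \cdot 4}\right)^{3} = \left(\frac{1}{2} \cdot \frac{1}{4} \cdot 2\right)^{3} = \left(\frac{1}{4}\right)^{3} = \frac{1}{64}$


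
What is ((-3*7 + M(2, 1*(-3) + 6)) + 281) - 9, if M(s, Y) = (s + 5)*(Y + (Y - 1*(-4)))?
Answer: 321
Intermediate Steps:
M(s, Y) = (4 + 2*Y)*(5 + s) (M(s, Y) = (5 + s)*(Y + (Y + 4)) = (5 + s)*(Y + (4 + Y)) = (5 + s)*(4 + 2*Y) = (4 + 2*Y)*(5 + s))
((-3*7 + M(2, 1*(-3) + 6)) + 281) - 9 = ((-3*7 + (20 + 4*2 + 10*(1*(-3) + 6) + 2*(1*(-3) + 6)*2)) + 281) - 9 = ((-21 + (20 + 8 + 10*(-3 + 6) + 2*(-3 + 6)*2)) + 281) - 9 = ((-21 + (20 + 8 + 10*3 + 2*3*2)) + 281) - 9 = ((-21 + (20 + 8 + 30 + 12)) + 281) - 9 = ((-21 + 70) + 281) - 9 = (49 + 281) - 9 = 330 - 9 = 321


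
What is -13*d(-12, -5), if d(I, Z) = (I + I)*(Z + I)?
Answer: -5304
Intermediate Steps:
d(I, Z) = 2*I*(I + Z) (d(I, Z) = (2*I)*(I + Z) = 2*I*(I + Z))
-13*d(-12, -5) = -26*(-12)*(-12 - 5) = -26*(-12)*(-17) = -13*408 = -5304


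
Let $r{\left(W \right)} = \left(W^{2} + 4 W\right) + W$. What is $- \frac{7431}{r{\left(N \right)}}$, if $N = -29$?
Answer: $- \frac{2477}{232} \approx -10.677$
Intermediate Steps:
$r{\left(W \right)} = W^{2} + 5 W$
$- \frac{7431}{r{\left(N \right)}} = - \frac{7431}{\left(-29\right) \left(5 - 29\right)} = - \frac{7431}{\left(-29\right) \left(-24\right)} = - \frac{7431}{696} = \left(-7431\right) \frac{1}{696} = - \frac{2477}{232}$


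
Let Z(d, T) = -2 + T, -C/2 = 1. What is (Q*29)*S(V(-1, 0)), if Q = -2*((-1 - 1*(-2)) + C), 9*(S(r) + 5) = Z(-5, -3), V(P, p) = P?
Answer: -2900/9 ≈ -322.22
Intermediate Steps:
C = -2 (C = -2*1 = -2)
S(r) = -50/9 (S(r) = -5 + (-2 - 3)/9 = -5 + (⅑)*(-5) = -5 - 5/9 = -50/9)
Q = 2 (Q = -2*((-1 - 1*(-2)) - 2) = -2*((-1 + 2) - 2) = -2*(1 - 2) = -2*(-1) = 2)
(Q*29)*S(V(-1, 0)) = (2*29)*(-50/9) = 58*(-50/9) = -2900/9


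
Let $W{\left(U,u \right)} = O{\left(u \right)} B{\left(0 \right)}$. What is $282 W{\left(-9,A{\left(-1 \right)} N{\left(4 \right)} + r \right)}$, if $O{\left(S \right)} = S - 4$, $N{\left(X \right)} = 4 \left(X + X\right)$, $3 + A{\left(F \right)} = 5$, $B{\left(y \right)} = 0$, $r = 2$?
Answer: $0$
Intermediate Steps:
$A{\left(F \right)} = 2$ ($A{\left(F \right)} = -3 + 5 = 2$)
$N{\left(X \right)} = 8 X$ ($N{\left(X \right)} = 4 \cdot 2 X = 8 X$)
$O{\left(S \right)} = -4 + S$
$W{\left(U,u \right)} = 0$ ($W{\left(U,u \right)} = \left(-4 + u\right) 0 = 0$)
$282 W{\left(-9,A{\left(-1 \right)} N{\left(4 \right)} + r \right)} = 282 \cdot 0 = 0$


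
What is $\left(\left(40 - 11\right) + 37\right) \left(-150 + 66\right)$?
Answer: $-5544$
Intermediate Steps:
$\left(\left(40 - 11\right) + 37\right) \left(-150 + 66\right) = \left(29 + 37\right) \left(-84\right) = 66 \left(-84\right) = -5544$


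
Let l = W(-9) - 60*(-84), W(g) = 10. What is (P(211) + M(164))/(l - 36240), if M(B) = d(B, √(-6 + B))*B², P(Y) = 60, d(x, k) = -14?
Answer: 188242/15595 ≈ 12.071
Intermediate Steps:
l = 5050 (l = 10 - 60*(-84) = 10 + 5040 = 5050)
M(B) = -14*B²
(P(211) + M(164))/(l - 36240) = (60 - 14*164²)/(5050 - 36240) = (60 - 14*26896)/(-31190) = (60 - 376544)*(-1/31190) = -376484*(-1/31190) = 188242/15595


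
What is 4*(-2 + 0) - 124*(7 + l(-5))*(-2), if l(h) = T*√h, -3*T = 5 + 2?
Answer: 1728 - 1736*I*√5/3 ≈ 1728.0 - 1293.9*I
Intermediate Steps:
T = -7/3 (T = -(5 + 2)/3 = -⅓*7 = -7/3 ≈ -2.3333)
l(h) = -7*√h/3
4*(-2 + 0) - 124*(7 + l(-5))*(-2) = 4*(-2 + 0) - 124*(7 - 7*I*√5/3)*(-2) = 4*(-2) - 124*(7 - 7*I*√5/3)*(-2) = -8 - 124*(7 - 7*I*√5/3)*(-2) = -8 - 124*(-14 + 14*I*√5/3) = -8 + (1736 - 1736*I*√5/3) = 1728 - 1736*I*√5/3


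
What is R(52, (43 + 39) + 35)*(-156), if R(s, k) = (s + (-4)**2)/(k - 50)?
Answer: -10608/67 ≈ -158.33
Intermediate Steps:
R(s, k) = (16 + s)/(-50 + k) (R(s, k) = (s + 16)/(-50 + k) = (16 + s)/(-50 + k))
R(52, (43 + 39) + 35)*(-156) = ((16 + 52)/(-50 + ((43 + 39) + 35)))*(-156) = (68/(-50 + (82 + 35)))*(-156) = (68/(-50 + 117))*(-156) = (68/67)*(-156) = -10608/67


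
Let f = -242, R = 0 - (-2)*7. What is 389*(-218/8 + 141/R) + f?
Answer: -193885/28 ≈ -6924.5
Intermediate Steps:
R = 14 (R = 0 - 2*(-7) = 0 + 14 = 14)
389*(-218/8 + 141/R) + f = 389*(-218/8 + 141/14) - 242 = 389*(-218*⅛ + 141*(1/14)) - 242 = 389*(-109/4 + 141/14) - 242 = 389*(-481/28) - 242 = -187109/28 - 242 = -193885/28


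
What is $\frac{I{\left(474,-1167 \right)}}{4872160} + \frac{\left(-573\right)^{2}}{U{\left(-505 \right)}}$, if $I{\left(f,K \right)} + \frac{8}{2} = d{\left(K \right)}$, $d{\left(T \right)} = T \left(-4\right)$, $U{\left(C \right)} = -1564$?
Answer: $- \frac{24994751971}{119063410} \approx -209.93$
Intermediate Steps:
$d{\left(T \right)} = - 4 T$
$I{\left(f,K \right)} = -4 - 4 K$
$\frac{I{\left(474,-1167 \right)}}{4872160} + \frac{\left(-573\right)^{2}}{U{\left(-505 \right)}} = \frac{-4 - -4668}{4872160} + \frac{\left(-573\right)^{2}}{-1564} = \left(-4 + 4668\right) \frac{1}{4872160} + 328329 \left(- \frac{1}{1564}\right) = 4664 \cdot \frac{1}{4872160} - \frac{328329}{1564} = \frac{583}{609020} - \frac{328329}{1564} = - \frac{24994751971}{119063410}$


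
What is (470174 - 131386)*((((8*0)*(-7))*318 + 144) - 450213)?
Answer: -152477976372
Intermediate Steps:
(470174 - 131386)*((((8*0)*(-7))*318 + 144) - 450213) = 338788*(((0*(-7))*318 + 144) - 450213) = 338788*((0*318 + 144) - 450213) = 338788*((0 + 144) - 450213) = 338788*(144 - 450213) = 338788*(-450069) = -152477976372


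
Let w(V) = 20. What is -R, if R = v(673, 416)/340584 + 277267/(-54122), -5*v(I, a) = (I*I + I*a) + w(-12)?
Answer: 255915226757/46082718120 ≈ 5.5534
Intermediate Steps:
v(I, a) = -4 - I²/5 - I*a/5 (v(I, a) = -((I*I + I*a) + 20)/5 = -((I² + I*a) + 20)/5 = -(20 + I² + I*a)/5 = -4 - I²/5 - I*a/5)
R = -255915226757/46082718120 (R = (-4 - ⅕*673² - ⅕*673*416)/340584 + 277267/(-54122) = (-4 - ⅕*452929 - 279968/5)*(1/340584) + 277267*(-1/54122) = (-4 - 452929/5 - 279968/5)*(1/340584) - 277267/54122 = -732917/5*1/340584 - 277267/54122 = -732917/1702920 - 277267/54122 = -255915226757/46082718120 ≈ -5.5534)
-R = -1*(-255915226757/46082718120) = 255915226757/46082718120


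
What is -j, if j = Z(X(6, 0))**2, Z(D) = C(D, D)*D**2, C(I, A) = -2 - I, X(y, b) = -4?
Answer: -1024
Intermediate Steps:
Z(D) = D**2*(-2 - D) (Z(D) = (-2 - D)*D**2 = D**2*(-2 - D))
j = 1024 (j = ((-4)**2*(-2 - 1*(-4)))**2 = (16*(-2 + 4))**2 = (16*2)**2 = 32**2 = 1024)
-j = -1*1024 = -1024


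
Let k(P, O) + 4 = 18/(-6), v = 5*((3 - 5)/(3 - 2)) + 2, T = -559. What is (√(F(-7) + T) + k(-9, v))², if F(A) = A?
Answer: (7 - I*√566)² ≈ -517.0 - 333.07*I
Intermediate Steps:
v = -8 (v = 5*(-2/1) + 2 = 5*(-2*1) + 2 = 5*(-2) + 2 = -10 + 2 = -8)
k(P, O) = -7 (k(P, O) = -4 + 18/(-6) = -4 + 18*(-⅙) = -4 - 3 = -7)
(√(F(-7) + T) + k(-9, v))² = (√(-7 - 559) - 7)² = (√(-566) - 7)² = (I*√566 - 7)² = (-7 + I*√566)²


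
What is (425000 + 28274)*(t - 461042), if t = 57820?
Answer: -182770048828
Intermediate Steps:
(425000 + 28274)*(t - 461042) = (425000 + 28274)*(57820 - 461042) = 453274*(-403222) = -182770048828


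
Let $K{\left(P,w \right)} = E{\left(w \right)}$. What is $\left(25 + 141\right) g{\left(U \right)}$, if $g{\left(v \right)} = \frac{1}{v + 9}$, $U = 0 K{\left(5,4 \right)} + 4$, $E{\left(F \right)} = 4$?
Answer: $\frac{166}{13} \approx 12.769$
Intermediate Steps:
$K{\left(P,w \right)} = 4$
$U = 4$ ($U = 0 \cdot 4 + 4 = 0 + 4 = 4$)
$g{\left(v \right)} = \frac{1}{9 + v}$
$\left(25 + 141\right) g{\left(U \right)} = \frac{25 + 141}{9 + 4} = \frac{166}{13}$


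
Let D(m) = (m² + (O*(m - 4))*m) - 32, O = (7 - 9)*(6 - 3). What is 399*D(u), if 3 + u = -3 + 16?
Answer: -116508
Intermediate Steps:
O = -6 (O = -2*3 = -6)
u = 10 (u = -3 + (-3 + 16) = -3 + 13 = 10)
D(m) = -32 + m² + m*(24 - 6*m) (D(m) = (m² + (-6*(m - 4))*m) - 32 = (m² + (-6*(-4 + m))*m) - 32 = (m² + (24 - 6*m)*m) - 32 = (m² + m*(24 - 6*m)) - 32 = -32 + m² + m*(24 - 6*m))
399*D(u) = 399*(-32 - 5*10² + 24*10) = 399*(-32 - 5*100 + 240) = 399*(-32 - 500 + 240) = 399*(-292) = -116508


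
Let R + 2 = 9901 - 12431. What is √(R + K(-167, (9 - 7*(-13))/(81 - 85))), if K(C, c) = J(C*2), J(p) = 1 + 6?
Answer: 5*I*√101 ≈ 50.249*I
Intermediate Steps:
J(p) = 7
K(C, c) = 7
R = -2532 (R = -2 + (9901 - 12431) = -2 - 2530 = -2532)
√(R + K(-167, (9 - 7*(-13))/(81 - 85))) = √(-2532 + 7) = √(-2525) = 5*I*√101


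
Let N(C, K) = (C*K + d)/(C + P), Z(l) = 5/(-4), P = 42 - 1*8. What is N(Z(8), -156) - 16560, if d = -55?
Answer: -2168800/131 ≈ -16556.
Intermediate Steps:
P = 34 (P = 42 - 8 = 34)
Z(l) = -5/4 (Z(l) = 5*(-¼) = -5/4)
N(C, K) = (-55 + C*K)/(34 + C) (N(C, K) = (C*K - 55)/(C + 34) = (-55 + C*K)/(34 + C))
N(Z(8), -156) - 16560 = (-55 - 5/4*(-156))/(34 - 5/4) - 16560 = (-55 + 195)/(131/4) - 16560 = (4/131)*140 - 16560 = 560/131 - 16560 = -2168800/131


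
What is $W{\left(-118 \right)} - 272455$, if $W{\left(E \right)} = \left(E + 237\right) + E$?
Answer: $-272454$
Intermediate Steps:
$W{\left(E \right)} = 237 + 2 E$ ($W{\left(E \right)} = \left(237 + E\right) + E = 237 + 2 E$)
$W{\left(-118 \right)} - 272455 = \left(237 + 2 \left(-118\right)\right) - 272455 = \left(237 - 236\right) - 272455 = 1 - 272455 = -272454$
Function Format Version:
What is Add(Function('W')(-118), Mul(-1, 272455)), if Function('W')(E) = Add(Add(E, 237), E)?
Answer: -272454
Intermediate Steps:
Function('W')(E) = Add(237, Mul(2, E)) (Function('W')(E) = Add(Add(237, E), E) = Add(237, Mul(2, E)))
Add(Function('W')(-118), Mul(-1, 272455)) = Add(Add(237, Mul(2, -118)), Mul(-1, 272455)) = Add(Add(237, -236), -272455) = Add(1, -272455) = -272454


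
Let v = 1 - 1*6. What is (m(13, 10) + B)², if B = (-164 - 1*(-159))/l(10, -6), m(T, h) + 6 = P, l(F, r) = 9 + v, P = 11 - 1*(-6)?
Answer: 1521/16 ≈ 95.063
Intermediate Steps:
v = -5 (v = 1 - 6 = -5)
P = 17 (P = 11 + 6 = 17)
l(F, r) = 4 (l(F, r) = 9 - 5 = 4)
m(T, h) = 11 (m(T, h) = -6 + 17 = 11)
B = -5/4 (B = (-164 - 1*(-159))/4 = (-164 + 159)*(¼) = -5*¼ = -5/4 ≈ -1.2500)
(m(13, 10) + B)² = (11 - 5/4)² = (39/4)² = 1521/16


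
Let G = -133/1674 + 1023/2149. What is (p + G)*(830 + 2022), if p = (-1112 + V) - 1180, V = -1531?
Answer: -632570513998/58023 ≈ -1.0902e+7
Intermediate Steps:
p = -3823 (p = (-1112 - 1531) - 1180 = -2643 - 1180 = -3823)
G = 1426685/3597426 (G = -133*1/1674 + 1023*(1/2149) = -133/1674 + 1023/2149 = 1426685/3597426 ≈ 0.39658)
(p + G)*(830 + 2022) = (-3823 + 1426685/3597426)*(830 + 2022) = -13751532913/3597426*2852 = -632570513998/58023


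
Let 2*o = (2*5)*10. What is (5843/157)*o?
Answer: 292150/157 ≈ 1860.8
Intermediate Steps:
o = 50 (o = ((2*5)*10)/2 = (10*10)/2 = (½)*100 = 50)
(5843/157)*o = (5843/157)*50 = 292150/157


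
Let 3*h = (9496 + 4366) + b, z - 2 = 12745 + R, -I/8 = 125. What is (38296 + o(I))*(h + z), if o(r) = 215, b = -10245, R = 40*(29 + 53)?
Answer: 663647226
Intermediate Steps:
I = -1000 (I = -8*125 = -1000)
R = 3280 (R = 40*82 = 3280)
z = 16027 (z = 2 + (12745 + 3280) = 2 + 16025 = 16027)
h = 3617/3 (h = ((9496 + 4366) - 10245)/3 = (13862 - 10245)/3 = (⅓)*3617 = 3617/3 ≈ 1205.7)
(38296 + o(I))*(h + z) = (38296 + 215)*(3617/3 + 16027) = 38511*(51698/3) = 663647226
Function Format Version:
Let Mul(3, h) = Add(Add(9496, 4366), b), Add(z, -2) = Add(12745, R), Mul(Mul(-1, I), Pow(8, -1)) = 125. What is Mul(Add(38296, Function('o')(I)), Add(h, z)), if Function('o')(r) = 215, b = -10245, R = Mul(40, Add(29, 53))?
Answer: 663647226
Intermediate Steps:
I = -1000 (I = Mul(-8, 125) = -1000)
R = 3280 (R = Mul(40, 82) = 3280)
z = 16027 (z = Add(2, Add(12745, 3280)) = Add(2, 16025) = 16027)
h = Rational(3617, 3) (h = Mul(Rational(1, 3), Add(Add(9496, 4366), -10245)) = Mul(Rational(1, 3), Add(13862, -10245)) = Mul(Rational(1, 3), 3617) = Rational(3617, 3) ≈ 1205.7)
Mul(Add(38296, Function('o')(I)), Add(h, z)) = Mul(Add(38296, 215), Add(Rational(3617, 3), 16027)) = Mul(38511, Rational(51698, 3)) = 663647226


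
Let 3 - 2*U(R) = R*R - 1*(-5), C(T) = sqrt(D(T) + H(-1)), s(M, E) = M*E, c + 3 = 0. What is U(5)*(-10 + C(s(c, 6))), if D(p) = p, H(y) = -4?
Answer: 135 - 27*I*sqrt(22)/2 ≈ 135.0 - 63.321*I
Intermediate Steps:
c = -3 (c = -3 + 0 = -3)
s(M, E) = E*M
C(T) = sqrt(-4 + T) (C(T) = sqrt(T - 4) = sqrt(-4 + T))
U(R) = -1 - R**2/2 (U(R) = 3/2 - (R*R - 1*(-5))/2 = 3/2 - (R**2 + 5)/2 = 3/2 - (5 + R**2)/2 = 3/2 + (-5/2 - R**2/2) = -1 - R**2/2)
U(5)*(-10 + C(s(c, 6))) = (-1 - 1/2*5**2)*(-10 + sqrt(-4 + 6*(-3))) = (-1 - 1/2*25)*(-10 + sqrt(-4 - 18)) = (-1 - 25/2)*(-10 + sqrt(-22)) = -27*(-10 + I*sqrt(22))/2 = 135 - 27*I*sqrt(22)/2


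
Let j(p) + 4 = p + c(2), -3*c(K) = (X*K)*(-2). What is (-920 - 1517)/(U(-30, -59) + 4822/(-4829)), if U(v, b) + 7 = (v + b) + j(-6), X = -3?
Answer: 11768273/536012 ≈ 21.955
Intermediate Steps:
c(K) = -2*K (c(K) = -(-3*K)*(-2)/3 = -2*K)
j(p) = -8 + p (j(p) = -4 + (p - 2*2) = -4 + (p - 4) = -4 + (-4 + p) = -8 + p)
U(v, b) = -21 + b + v (U(v, b) = -7 + ((v + b) + (-8 - 6)) = -7 + ((b + v) - 14) = -7 + (-14 + b + v) = -21 + b + v)
(-920 - 1517)/(U(-30, -59) + 4822/(-4829)) = (-920 - 1517)/((-21 - 59 - 30) + 4822/(-4829)) = -2437/(-110 + 4822*(-1/4829)) = -2437/(-110 - 4822/4829) = -2437/(-536012/4829) = -2437*(-4829/536012) = 11768273/536012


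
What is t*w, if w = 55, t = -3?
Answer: -165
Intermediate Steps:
t*w = -3*55 = -165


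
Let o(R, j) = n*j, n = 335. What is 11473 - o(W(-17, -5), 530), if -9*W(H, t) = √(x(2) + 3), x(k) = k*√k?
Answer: -166077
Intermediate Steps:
x(k) = k^(3/2)
W(H, t) = -√(3 + 2*√2)/9 (W(H, t) = -√(2^(3/2) + 3)/9 = -√(2*√2 + 3)/9 = -√(3 + 2*√2)/9)
o(R, j) = 335*j
11473 - o(W(-17, -5), 530) = 11473 - 335*530 = 11473 - 1*177550 = 11473 - 177550 = -166077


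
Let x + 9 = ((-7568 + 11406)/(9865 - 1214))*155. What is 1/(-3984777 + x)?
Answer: -8651/34471788796 ≈ -2.5096e-7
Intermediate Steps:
x = 517031/8651 (x = -9 + ((-7568 + 11406)/(9865 - 1214))*155 = -9 + (3838/8651)*155 = -9 + 594890/8651 = 517031/8651 ≈ 59.765)
1/(-3984777 + x) = 1/(-3984777 + 517031/8651) = 1/(-34471788796/8651) = -8651/34471788796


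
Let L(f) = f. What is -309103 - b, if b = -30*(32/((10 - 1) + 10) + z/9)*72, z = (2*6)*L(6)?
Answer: -5475517/19 ≈ -2.8819e+5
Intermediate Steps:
z = 72 (z = (2*6)*6 = 12*6 = 72)
b = -397440/19 (b = -30*(32/((10 - 1) + 10) + 72/9)*72 = -30*(32/(9 + 10) + 72*(1/9))*72 = -30*(32/19 + 8)*72 = -30*184/19*72 = -5520/19*72 = -397440/19 ≈ -20918.)
-309103 - b = -309103 - 1*(-397440/19) = -309103 + 397440/19 = -5475517/19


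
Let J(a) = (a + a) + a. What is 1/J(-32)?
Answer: -1/96 ≈ -0.010417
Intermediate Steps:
J(a) = 3*a (J(a) = 2*a + a = 3*a)
1/J(-32) = 1/(3*(-32)) = 1/(-96) = -1/96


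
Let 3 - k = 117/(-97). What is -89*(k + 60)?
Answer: -554292/97 ≈ -5714.4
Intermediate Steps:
k = 408/97 (k = 3 - 117/(-97) = 3 - 117*(-1)/97 = 3 - 1*(-117/97) = 3 + 117/97 = 408/97 ≈ 4.2062)
-89*(k + 60) = -89*(408/97 + 60) = -89*6228/97 = -554292/97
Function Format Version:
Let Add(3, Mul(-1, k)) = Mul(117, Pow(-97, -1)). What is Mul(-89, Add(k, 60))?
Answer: Rational(-554292, 97) ≈ -5714.4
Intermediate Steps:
k = Rational(408, 97) (k = Add(3, Mul(-1, Mul(117, Pow(-97, -1)))) = Add(3, Mul(-1, Mul(117, Rational(-1, 97)))) = Add(3, Mul(-1, Rational(-117, 97))) = Add(3, Rational(117, 97)) = Rational(408, 97) ≈ 4.2062)
Mul(-89, Add(k, 60)) = Mul(-89, Add(Rational(408, 97), 60)) = Mul(-89, Rational(6228, 97)) = Rational(-554292, 97)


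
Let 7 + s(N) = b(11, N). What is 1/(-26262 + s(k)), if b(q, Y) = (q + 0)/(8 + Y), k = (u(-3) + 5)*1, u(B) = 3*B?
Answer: -4/105065 ≈ -3.8072e-5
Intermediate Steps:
k = -4 (k = (3*(-3) + 5)*1 = (-9 + 5)*1 = -4*1 = -4)
b(q, Y) = q/(8 + Y)
s(N) = -7 + 11/(8 + N)
1/(-26262 + s(k)) = 1/(-26262 + (-45 - 7*(-4))/(8 - 4)) = 1/(-26262 + (-45 + 28)/4) = 1/(-26262 + (¼)*(-17)) = 1/(-26262 - 17/4) = 1/(-105065/4) = -4/105065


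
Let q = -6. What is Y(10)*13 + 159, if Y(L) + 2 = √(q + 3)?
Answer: 133 + 13*I*√3 ≈ 133.0 + 22.517*I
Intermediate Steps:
Y(L) = -2 + I*√3 (Y(L) = -2 + √(-6 + 3) = -2 + √(-3) = -2 + I*√3)
Y(10)*13 + 159 = (-2 + I*√3)*13 + 159 = (-26 + 13*I*√3) + 159 = 133 + 13*I*√3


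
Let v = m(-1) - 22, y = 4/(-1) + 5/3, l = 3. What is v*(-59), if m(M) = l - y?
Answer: 2950/3 ≈ 983.33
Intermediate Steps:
y = -7/3 (y = 4*(-1) + 5*(⅓) = -4 + 5/3 = -7/3 ≈ -2.3333)
m(M) = 16/3 (m(M) = 3 - 1*(-7/3) = 3 + 7/3 = 16/3)
v = -50/3 (v = 16/3 - 22 = -50/3 ≈ -16.667)
v*(-59) = -50/3*(-59) = 2950/3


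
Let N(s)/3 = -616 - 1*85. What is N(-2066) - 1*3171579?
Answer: -3173682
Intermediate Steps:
N(s) = -2103 (N(s) = 3*(-616 - 1*85) = 3*(-616 - 85) = 3*(-701) = -2103)
N(-2066) - 1*3171579 = -2103 - 1*3171579 = -2103 - 3171579 = -3173682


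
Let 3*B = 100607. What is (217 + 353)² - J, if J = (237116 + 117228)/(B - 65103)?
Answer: 15384871416/47351 ≈ 3.2491e+5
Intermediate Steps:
B = 100607/3 (B = (⅓)*100607 = 100607/3 ≈ 33536.)
J = -531516/47351 (J = (237116 + 117228)/(100607/3 - 65103) = 354344/(-94702/3) = 354344*(-3/94702) = -531516/47351 ≈ -11.225)
(217 + 353)² - J = (217 + 353)² - 1*(-531516/47351) = 570² + 531516/47351 = 324900 + 531516/47351 = 15384871416/47351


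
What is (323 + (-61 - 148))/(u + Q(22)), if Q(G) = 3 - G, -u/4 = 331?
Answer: -114/1343 ≈ -0.084885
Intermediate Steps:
u = -1324 (u = -4*331 = -1324)
(323 + (-61 - 148))/(u + Q(22)) = (323 + (-61 - 148))/(-1324 + (3 - 1*22)) = (323 - 209)/(-1324 + (3 - 22)) = 114/(-1324 - 19) = 114/(-1343) = 114*(-1/1343) = -114/1343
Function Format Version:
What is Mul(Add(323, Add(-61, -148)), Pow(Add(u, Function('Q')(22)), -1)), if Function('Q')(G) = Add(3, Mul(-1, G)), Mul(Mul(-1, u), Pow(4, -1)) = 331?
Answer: Rational(-114, 1343) ≈ -0.084885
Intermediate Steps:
u = -1324 (u = Mul(-4, 331) = -1324)
Mul(Add(323, Add(-61, -148)), Pow(Add(u, Function('Q')(22)), -1)) = Mul(Add(323, Add(-61, -148)), Pow(Add(-1324, Add(3, Mul(-1, 22))), -1)) = Mul(Add(323, -209), Pow(Add(-1324, Add(3, -22)), -1)) = Mul(114, Pow(Add(-1324, -19), -1)) = Mul(114, Pow(-1343, -1)) = Mul(114, Rational(-1, 1343)) = Rational(-114, 1343)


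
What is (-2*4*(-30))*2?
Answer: 480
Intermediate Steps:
(-2*4*(-30))*2 = -8*(-30)*2 = 240*2 = 480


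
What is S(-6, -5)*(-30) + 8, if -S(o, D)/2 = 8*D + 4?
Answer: -2152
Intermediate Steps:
S(o, D) = -8 - 16*D (S(o, D) = -2*(8*D + 4) = -2*(4 + 8*D) = -8 - 16*D)
S(-6, -5)*(-30) + 8 = (-8 - 16*(-5))*(-30) + 8 = (-8 + 80)*(-30) + 8 = 72*(-30) + 8 = -2160 + 8 = -2152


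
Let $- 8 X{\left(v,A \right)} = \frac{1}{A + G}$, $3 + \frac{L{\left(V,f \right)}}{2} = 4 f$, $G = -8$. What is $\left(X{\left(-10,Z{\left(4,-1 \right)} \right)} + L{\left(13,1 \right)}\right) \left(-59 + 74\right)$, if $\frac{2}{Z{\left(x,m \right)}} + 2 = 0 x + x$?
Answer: $\frac{1695}{56} \approx 30.268$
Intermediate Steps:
$L{\left(V,f \right)} = -6 + 8 f$ ($L{\left(V,f \right)} = -6 + 2 \cdot 4 f = -6 + 8 f$)
$Z{\left(x,m \right)} = \frac{2}{-2 + x}$ ($Z{\left(x,m \right)} = \frac{2}{-2 + \left(0 x + x\right)} = \frac{2}{-2 + \left(0 + x\right)} = \frac{2}{-2 + x}$)
$X{\left(v,A \right)} = - \frac{1}{8 \left(-8 + A\right)}$ ($X{\left(v,A \right)} = - \frac{1}{8 \left(A - 8\right)} = - \frac{1}{8 \left(-8 + A\right)}$)
$\left(X{\left(-10,Z{\left(4,-1 \right)} \right)} + L{\left(13,1 \right)}\right) \left(-59 + 74\right) = \left(- \frac{1}{-64 + 8 \frac{2}{-2 + 4}} + \left(-6 + 8 \cdot 1\right)\right) \left(-59 + 74\right) = \left(- \frac{1}{-64 + 8 \cdot \frac{2}{2}} + \left(-6 + 8\right)\right) 15 = \left(- \frac{1}{-64 + 8 \cdot 2 \cdot \frac{1}{2}} + 2\right) 15 = \left(- \frac{1}{-64 + 8 \cdot 1} + 2\right) 15 = \left(- \frac{1}{-64 + 8} + 2\right) 15 = \left(- \frac{1}{-56} + 2\right) 15 = \left(\left(-1\right) \left(- \frac{1}{56}\right) + 2\right) 15 = \left(\frac{1}{56} + 2\right) 15 = \frac{113}{56} \cdot 15 = \frac{1695}{56}$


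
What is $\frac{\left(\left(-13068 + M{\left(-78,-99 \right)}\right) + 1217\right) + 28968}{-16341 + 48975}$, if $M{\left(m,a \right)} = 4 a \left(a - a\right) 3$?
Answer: $\frac{17117}{32634} \approx 0.52451$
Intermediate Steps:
$M{\left(m,a \right)} = 0$ ($M{\left(m,a \right)} = 4 a 0 \cdot 3 = 0 \cdot 3 = 0$)
$\frac{\left(\left(-13068 + M{\left(-78,-99 \right)}\right) + 1217\right) + 28968}{-16341 + 48975} = \frac{\left(\left(-13068 + 0\right) + 1217\right) + 28968}{-16341 + 48975} = \frac{\left(-13068 + 1217\right) + 28968}{32634} = \left(-11851 + 28968\right) \frac{1}{32634} = 17117 \cdot \frac{1}{32634} = \frac{17117}{32634}$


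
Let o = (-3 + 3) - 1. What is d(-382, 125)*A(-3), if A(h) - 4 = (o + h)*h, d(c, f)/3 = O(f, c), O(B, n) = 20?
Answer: 960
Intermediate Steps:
d(c, f) = 60 (d(c, f) = 3*20 = 60)
o = -1 (o = 0 - 1 = -1)
A(h) = 4 + h*(-1 + h) (A(h) = 4 + (-1 + h)*h = 4 + h*(-1 + h))
d(-382, 125)*A(-3) = 60*(4 + (-3)**2 - 1*(-3)) = 60*(4 + 9 + 3) = 60*16 = 960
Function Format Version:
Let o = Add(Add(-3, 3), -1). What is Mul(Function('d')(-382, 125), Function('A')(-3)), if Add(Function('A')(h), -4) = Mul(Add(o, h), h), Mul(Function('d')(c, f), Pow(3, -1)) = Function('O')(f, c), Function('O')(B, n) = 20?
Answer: 960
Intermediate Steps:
Function('d')(c, f) = 60 (Function('d')(c, f) = Mul(3, 20) = 60)
o = -1 (o = Add(0, -1) = -1)
Function('A')(h) = Add(4, Mul(h, Add(-1, h))) (Function('A')(h) = Add(4, Mul(Add(-1, h), h)) = Add(4, Mul(h, Add(-1, h))))
Mul(Function('d')(-382, 125), Function('A')(-3)) = Mul(60, Add(4, Pow(-3, 2), Mul(-1, -3))) = Mul(60, Add(4, 9, 3)) = Mul(60, 16) = 960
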